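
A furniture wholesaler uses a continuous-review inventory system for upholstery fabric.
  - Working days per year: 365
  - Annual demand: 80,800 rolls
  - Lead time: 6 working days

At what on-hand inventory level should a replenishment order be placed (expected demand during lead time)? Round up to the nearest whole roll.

Daily demand d = 80,800 / 365 = 221.370 rolls/day
Demand during lead time = 221.370 × 6 = 1,328.22
Reorder point = 1,328.22 → round up

1,329 rolls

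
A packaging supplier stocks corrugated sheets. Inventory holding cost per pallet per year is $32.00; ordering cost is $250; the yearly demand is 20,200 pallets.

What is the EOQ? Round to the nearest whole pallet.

Optimal lot size Q* = (2 × 20,200 × $250 / $32)^½ ≈ 561.81

562 pallets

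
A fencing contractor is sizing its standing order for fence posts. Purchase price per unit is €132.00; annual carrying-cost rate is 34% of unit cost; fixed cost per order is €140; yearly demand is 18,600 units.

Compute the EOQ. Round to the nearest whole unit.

Carrying cost H = €132 × 34% = €44.8800/unit/yr
EOQ = √(2DS/H) = √(2 × 18,600 × 140 / 44.88)
    = √(116,042.78) ≈ 340.65

341 units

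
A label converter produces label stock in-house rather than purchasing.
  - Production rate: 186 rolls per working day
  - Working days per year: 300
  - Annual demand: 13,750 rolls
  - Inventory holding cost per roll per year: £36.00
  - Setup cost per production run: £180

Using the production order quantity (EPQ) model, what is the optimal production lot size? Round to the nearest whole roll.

427 rolls

Daily demand d = 13,750/300 = 45.833; p = 186; 1 − d/p = 0.75358
EPQ = √(2DS / (H(1 − d/p)))
    = √(2 × 13,750 × 180 / (36 × 0.75358)) ≈ 427.15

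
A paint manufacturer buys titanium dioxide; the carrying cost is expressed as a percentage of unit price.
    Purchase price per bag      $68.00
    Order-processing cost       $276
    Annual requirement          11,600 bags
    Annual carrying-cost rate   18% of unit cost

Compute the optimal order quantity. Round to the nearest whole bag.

723 bags

H = i·C = 0.18 × $68 = $12.2400 per bag-year
Q* = √(2·D·S / H) = √(2·11,600·276 / 12.24) = √523,137.3 ≈ 723.28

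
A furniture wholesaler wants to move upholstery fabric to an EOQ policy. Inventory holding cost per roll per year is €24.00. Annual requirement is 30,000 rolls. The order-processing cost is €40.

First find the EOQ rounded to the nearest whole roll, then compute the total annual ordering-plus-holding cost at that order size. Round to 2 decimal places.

2DS/H = 2·30,000·40/24 = 100,000.00
EOQ = √100,000.00 ≈ 316.23 → Q = 316 rolls
Annual ordering cost = (D/Q)·S = (30,000/316) × 40 = €3,797.47
Annual holding cost  = (Q/2)·H = (316/2) × 24 = €3,792.00
Total = €3,797.47 + €3,792.00 = €7,589.47

€7,589.47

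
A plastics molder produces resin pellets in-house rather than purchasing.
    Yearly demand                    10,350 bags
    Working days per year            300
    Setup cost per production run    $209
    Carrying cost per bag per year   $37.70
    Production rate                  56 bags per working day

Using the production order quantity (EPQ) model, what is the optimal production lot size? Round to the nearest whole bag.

d = 10,350/300 = 34.5000 bags/day;  effective holding cost H(1 − d/p) = 37.7·(1 − 34.5000/56) = 14.47411
Q* = √(2DS / H_eff) = √(2·10,350·209 / 14.47411) ≈ 546.72

547 bags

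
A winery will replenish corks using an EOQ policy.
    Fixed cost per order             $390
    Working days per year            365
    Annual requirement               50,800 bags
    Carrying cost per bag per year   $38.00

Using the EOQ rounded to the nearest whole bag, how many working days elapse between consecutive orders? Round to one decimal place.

2DS/H = 2·50,800·390/38 = 1,042,736.84
EOQ = √1,042,736.84 ≈ 1,021.14 → Q = 1,021 bags
T = Q/D × 365 days = 1,021/50,800 × 365 = 7.336 days

7.3 days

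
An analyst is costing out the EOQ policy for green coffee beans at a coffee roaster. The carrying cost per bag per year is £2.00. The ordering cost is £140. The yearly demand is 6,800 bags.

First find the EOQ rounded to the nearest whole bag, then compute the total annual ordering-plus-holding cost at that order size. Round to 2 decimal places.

£1,951.41

Q* = √(2·D·S / H) = √(2·6,800·140 / 2) = √952,000.0 ≈ 975.70 → Q = 976 bags
Ordering: D/Q × S = 6,800/976 × £140 = £975.41
Holding:  Q/2 × H = 976/2 × £2 = £976.00
Total = £975.41 + £976.00 = £1,951.41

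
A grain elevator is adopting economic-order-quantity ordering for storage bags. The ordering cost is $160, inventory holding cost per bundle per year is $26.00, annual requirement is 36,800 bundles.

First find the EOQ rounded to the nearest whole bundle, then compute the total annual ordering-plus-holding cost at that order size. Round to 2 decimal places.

$17,497.89

Q* = √(2·D·S / H) = √(2·36,800·160 / 26) = √452,923.1 ≈ 673.00 → Q = 673 bundles
Orders/yr = 36,800/673 = 54.681; ordering cost = 54.681 × $160 = $8,748.89
Average inventory = 673/2 = 336.5; holding cost = 336.5 × $26 = $8,749.00
Total = $8,748.89 + $8,749.00 = $17,497.89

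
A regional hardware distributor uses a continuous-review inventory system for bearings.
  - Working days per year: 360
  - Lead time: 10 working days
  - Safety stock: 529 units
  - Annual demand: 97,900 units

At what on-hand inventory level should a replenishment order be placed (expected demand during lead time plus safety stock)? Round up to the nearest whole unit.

Daily demand d = 97,900 / 360 = 271.944 units/day
Demand during lead time = 271.944 × 10 = 2,719.44
Reorder point = 2,719.44 + 529 = 3,248.44 → round up

3,249 units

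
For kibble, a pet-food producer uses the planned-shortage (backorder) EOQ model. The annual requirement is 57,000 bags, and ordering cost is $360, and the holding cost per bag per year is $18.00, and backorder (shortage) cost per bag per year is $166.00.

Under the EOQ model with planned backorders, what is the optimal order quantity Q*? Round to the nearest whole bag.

Basic EOQ = √(2·57,000·360/18) = 1,509.967
Backorder adjustment √((H+b)/b) = √((18+166)/166) = 1.0528
Q* = 1,509.967 × 1.0528 ≈ 1,589.73

1,590 bags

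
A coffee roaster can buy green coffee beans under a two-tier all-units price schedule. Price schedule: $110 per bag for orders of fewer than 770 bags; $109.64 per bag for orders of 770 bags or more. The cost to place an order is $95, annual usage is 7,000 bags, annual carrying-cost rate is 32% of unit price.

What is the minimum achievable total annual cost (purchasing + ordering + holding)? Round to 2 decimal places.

$776,842.22

H₁ = 32%×$110 = $35.2000;  H₂ = 32%×$109.64 = $35.0848
EOQ₁ = √(2×7,000×95/35.2000) = 194.38  (< 770, feasible at tier 1)
EOQ₂ = √(2×7,000×95/35.0848) = 194.70  (< 770 → use Q = 770 at tier-2 price)
TC(tier 1 (EOQ₁), Q≈194.4) = $776,842.22
TC(tier 2, Q≈770.0) = $781,851.28
Minimum at tier 1 (EOQ₁): $776,842.22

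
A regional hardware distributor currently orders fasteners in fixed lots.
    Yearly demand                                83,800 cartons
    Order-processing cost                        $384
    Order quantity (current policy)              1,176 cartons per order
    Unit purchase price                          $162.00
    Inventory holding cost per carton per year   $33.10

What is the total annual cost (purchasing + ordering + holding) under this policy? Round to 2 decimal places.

$13,622,426.07

Orders/yr = 83,800/1,176 = 71.259; ordering cost = 71.259 × $384 = $27,363.27
Average inventory = 1,176/2 = 588; holding cost = 588 × $33.1 = $19,462.80
Purchase cost = D·C = 83,800 × 162 = $13,575,600.00
Total = $27,363.27 + $19,462.80 + $13,575,600.00 = $13,622,426.07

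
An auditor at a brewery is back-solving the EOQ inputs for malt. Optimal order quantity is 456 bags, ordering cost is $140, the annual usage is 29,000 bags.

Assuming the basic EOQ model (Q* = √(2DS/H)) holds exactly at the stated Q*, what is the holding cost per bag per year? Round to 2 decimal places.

$39.05

From Q* = √(2DS/H) ⇒ Q*² = 2DS/H.
H = 2DS / Q² = 2 × 29,000 × 140 / 456² = 39.0505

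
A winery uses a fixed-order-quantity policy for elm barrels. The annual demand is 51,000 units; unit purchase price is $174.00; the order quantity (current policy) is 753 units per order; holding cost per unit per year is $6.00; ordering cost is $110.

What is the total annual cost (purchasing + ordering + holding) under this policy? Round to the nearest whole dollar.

$8,883,709

Orders/yr = 51,000/753 = 67.729; ordering cost = 67.729 × $110 = $7,450.20
Average inventory = 753/2 = 376.5; holding cost = 376.5 × $6 = $2,259.00
Purchase cost = D·C = 51,000 × 174 = $8,874,000.00
Total = $7,450.20 + $2,259.00 + $8,874,000.00 = $8,883,709.20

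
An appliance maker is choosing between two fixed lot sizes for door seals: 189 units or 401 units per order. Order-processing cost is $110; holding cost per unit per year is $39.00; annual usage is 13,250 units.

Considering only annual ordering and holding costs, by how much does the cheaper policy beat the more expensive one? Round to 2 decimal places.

Annual cost at Q: ordering D·S/Q plus holding Q·H/2.
TC(189) = (13,250/189)×110 + (189/2)×39 = $11,397.14
TC(401) = (13,250/401)×110 + (401/2)×39 = $11,454.16
|ΔTC| = |$11,397.14 − $11,454.16| = $57.02

$57.02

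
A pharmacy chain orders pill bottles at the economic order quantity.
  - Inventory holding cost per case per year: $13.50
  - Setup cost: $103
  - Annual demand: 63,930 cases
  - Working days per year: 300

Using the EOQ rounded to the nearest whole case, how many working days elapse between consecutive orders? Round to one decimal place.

EOQ = √(2DS/H) = √(2 × 63,930 × 103 / 13.5)
    = √(975,524.44) ≈ 987.69 → Q = 988 cases
Cycle time = (working days × Q)/D = (300 × 988) / 63,930 = 4.636 days

4.6 days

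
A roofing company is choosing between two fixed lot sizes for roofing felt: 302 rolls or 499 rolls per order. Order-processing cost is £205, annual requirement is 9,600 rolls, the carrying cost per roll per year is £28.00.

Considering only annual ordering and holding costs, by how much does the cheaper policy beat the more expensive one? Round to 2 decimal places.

£185.33

TC(Q) = (D/Q)S + (Q/2)H
TC(302) = (9,600/302)×205 + (302/2)×28 = £10,744.56
TC(499) = (9,600/499)×205 + (499/2)×28 = £10,929.89
|ΔTC| = |£10,744.56 − £10,929.89| = £185.33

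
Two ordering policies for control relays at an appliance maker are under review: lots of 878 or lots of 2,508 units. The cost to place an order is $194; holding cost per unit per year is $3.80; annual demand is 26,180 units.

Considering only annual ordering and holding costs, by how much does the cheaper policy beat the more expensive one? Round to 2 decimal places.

$662.56

TC(Q) = (D/Q)S + (Q/2)H
TC(878) = (26,180/878)×194 + (878/2)×3.8 = $7,452.85
TC(2,508) = (26,180/2,508)×194 + (2,508/2)×3.8 = $6,790.29
Cheaper: Q = 2,508.  Difference = $662.56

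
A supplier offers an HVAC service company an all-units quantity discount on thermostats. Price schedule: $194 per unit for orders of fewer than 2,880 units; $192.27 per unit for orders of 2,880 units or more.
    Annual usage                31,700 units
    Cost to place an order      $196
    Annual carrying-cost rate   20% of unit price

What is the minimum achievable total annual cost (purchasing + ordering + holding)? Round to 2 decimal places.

H₁ = 20%×$194 = $38.8000;  H₂ = 20%×$192.27 = $38.4540
EOQ₁ = √(2×31,700×196/38.8000) = 565.92  (< 2,880, feasible at tier 1)
EOQ₂ = √(2×31,700×196/38.4540) = 568.46  (< 2,880 → use Q = 2,880 at tier-2 price)
TC(tier 1 (EOQ₁), Q≈565.9) = $6,171,757.78
TC(tier 2, Q≈2,880.0) = $6,152,490.12
Minimum at tier 2: $6,152,490.12

$6,152,490.12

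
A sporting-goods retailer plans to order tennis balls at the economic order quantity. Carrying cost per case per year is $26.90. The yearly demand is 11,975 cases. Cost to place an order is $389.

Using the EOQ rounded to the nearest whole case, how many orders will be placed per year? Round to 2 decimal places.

EOQ = √(2DS/H) = √(2 × 11,975 × 389 / 26.9)
    = √(346,340.15) ≈ 588.51 → Q = 589
N = D/Q = 11,975/589 ≈ 20.331 orders/yr

20.33 orders per year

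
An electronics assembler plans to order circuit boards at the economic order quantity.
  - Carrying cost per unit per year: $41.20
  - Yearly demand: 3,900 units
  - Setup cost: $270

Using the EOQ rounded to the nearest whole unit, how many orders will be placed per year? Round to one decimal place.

17.3 orders per year

2DS/H = 2·3,900·270/41.2 = 51,116.50
EOQ = √51,116.50 ≈ 226.09 → Q = 226
Orders per year = D/Q = 3,900 / 226 = 17.257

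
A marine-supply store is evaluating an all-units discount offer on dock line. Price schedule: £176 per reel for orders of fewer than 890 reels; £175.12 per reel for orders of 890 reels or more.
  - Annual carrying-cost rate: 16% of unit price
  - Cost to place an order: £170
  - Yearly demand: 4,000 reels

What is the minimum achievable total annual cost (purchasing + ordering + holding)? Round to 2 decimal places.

£710,188.51

H₁ = 16%×£176 = £28.1600;  H₂ = 16%×£175.12 = £28.0192
EOQ₁ = √(2×4,000×170/28.1600) = 219.76  (< 890, feasible at tier 1)
EOQ₂ = √(2×4,000×170/28.0192) = 220.31  (< 890 → use Q = 890 at tier-2 price)
TC(tier 1 (EOQ₁), Q≈219.8) = £710,188.51
TC(tier 2, Q≈890.0) = £713,712.59
Minimum at tier 1 (EOQ₁): £710,188.51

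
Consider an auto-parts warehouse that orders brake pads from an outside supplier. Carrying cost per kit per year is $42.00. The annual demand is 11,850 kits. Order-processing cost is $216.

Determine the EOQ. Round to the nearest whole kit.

Q* = √(2·D·S / H) = √(2·11,850·216 / 42) = √121,885.7 ≈ 349.12

349 kits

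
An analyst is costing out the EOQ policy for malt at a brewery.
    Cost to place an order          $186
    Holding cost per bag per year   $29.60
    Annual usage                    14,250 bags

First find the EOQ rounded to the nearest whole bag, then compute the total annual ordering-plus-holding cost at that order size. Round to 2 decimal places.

Optimal lot size Q* = (2 × 14,250 × $186 / $29.6)^½ ≈ 423.19 → Q = 423 bags
Ordering: D/Q × S = 14,250/423 × $186 = $6,265.96
Holding:  Q/2 × H = 423/2 × $29.6 = $6,260.40
Total = $6,265.96 + $6,260.40 = $12,526.36

$12,526.36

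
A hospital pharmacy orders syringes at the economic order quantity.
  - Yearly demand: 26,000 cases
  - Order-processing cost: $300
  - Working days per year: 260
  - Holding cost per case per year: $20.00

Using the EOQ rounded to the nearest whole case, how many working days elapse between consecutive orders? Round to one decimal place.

8.8 days

Q* = √(2·D·S / H) = √(2·26,000·300 / 20) = √780,000.0 ≈ 883.18 → Q = 883 cases
Cycle time = (working days × Q)/D = (260 × 883) / 26,000 = 8.830 days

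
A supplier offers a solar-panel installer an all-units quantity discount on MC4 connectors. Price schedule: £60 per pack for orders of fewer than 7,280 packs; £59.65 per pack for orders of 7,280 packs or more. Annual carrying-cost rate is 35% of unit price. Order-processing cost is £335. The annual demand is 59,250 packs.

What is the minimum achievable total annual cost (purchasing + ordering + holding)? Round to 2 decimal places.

H₁ = 35%×£60 = £21.0000;  H₂ = 35%×£59.65 = £20.8775
EOQ₁ = √(2×59,250×335/21.0000) = 1,374.90  (< 7,280, feasible at tier 1)
EOQ₂ = √(2×59,250×335/20.8775) = 1,378.93  (< 7,280 → use Q = 7,280 at tier-2 price)
TC(tier 1 (EOQ₁), Q≈1,374.9) = £3,583,872.95
TC(tier 2, Q≈7,280.0) = £3,612,983.08
Minimum at tier 1 (EOQ₁): £3,583,872.95

£3,583,872.95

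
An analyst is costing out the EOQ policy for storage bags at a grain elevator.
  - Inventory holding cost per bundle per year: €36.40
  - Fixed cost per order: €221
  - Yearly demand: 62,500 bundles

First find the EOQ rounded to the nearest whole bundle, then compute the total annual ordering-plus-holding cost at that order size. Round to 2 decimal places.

EOQ = √(2DS/H) = √(2 × 62,500 × 221 / 36.4)
    = √(758,928.57) ≈ 871.17 → Q = 871 bundles
Orders/yr = 62,500/871 = 71.757; ordering cost = 71.757 × €221 = €15,858.21
Average inventory = 871/2 = 435.5; holding cost = 435.5 × €36.4 = €15,852.20
Total = €15,858.21 + €15,852.20 = €31,710.41

€31,710.41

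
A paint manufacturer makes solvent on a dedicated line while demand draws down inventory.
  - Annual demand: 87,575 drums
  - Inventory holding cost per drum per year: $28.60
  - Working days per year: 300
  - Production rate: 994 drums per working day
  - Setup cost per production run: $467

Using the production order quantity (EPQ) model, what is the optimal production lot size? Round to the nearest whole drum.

d = 87,575/300 = 291.9167 drums/day;  effective holding cost H(1 − d/p) = 28.6·(1 − 291.9167/994) = 20.20079
Q* = √(2DS / H_eff) = √(2·87,575·467 / 20.20079) ≈ 2,012.24

2,012 drums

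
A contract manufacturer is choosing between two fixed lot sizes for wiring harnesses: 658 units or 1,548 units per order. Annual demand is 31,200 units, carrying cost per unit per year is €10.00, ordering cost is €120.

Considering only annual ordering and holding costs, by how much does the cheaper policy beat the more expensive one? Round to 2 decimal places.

Annual cost at Q: ordering D·S/Q plus holding Q·H/2.
TC(658) = (31,200/658)×120 + (658/2)×10 = €8,979.97
TC(1,548) = (31,200/1,548)×120 + (1,548/2)×10 = €10,158.60
|ΔTC| = |€8,979.97 − €10,158.60| = €1,178.64

€1,178.64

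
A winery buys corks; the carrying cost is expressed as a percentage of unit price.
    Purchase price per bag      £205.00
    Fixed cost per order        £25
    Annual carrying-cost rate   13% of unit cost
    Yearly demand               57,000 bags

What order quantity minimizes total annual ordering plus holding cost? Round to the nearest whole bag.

327 bags

H = i·C = 0.13 × £205 = £26.6500 per bag-year
Optimal lot size Q* = (2 × 57,000 × £25 / £26.65)^½ ≈ 327.02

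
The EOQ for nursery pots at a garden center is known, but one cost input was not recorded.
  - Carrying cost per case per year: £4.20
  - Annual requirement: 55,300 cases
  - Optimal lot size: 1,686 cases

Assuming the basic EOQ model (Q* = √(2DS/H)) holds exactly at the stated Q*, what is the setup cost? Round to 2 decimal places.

£107.95

From Q* = √(2DS/H) ⇒ Q*² = 2DS/H.
S = Q²H / (2D) = 1,686² × 4.2 / (2 × 55,300) = 107.9467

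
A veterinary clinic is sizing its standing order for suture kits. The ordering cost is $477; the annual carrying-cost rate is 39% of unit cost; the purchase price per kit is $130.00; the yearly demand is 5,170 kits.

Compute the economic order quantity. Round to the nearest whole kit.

H = i·C = 0.39 × $130 = $50.7000 per kit-year
EOQ = √(2DS/H) = √(2 × 5,170 × 477 / 50.7)
    = √(97,281.66) ≈ 311.90

312 kits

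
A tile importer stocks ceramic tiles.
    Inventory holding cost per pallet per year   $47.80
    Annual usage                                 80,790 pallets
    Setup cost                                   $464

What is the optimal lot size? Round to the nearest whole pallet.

1,252 pallets

Q* = √(2·D·S / H) = √(2·80,790·464 / 47.8) = √1,568,475.3 ≈ 1,252.39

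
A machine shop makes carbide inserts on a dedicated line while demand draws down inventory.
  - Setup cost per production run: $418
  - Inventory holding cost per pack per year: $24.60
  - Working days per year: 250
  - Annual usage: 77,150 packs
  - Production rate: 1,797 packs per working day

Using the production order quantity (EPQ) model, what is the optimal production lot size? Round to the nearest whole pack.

d = 77,150/250 = 308.6000 packs/day;  effective holding cost H(1 − d/p) = 24.6·(1 − 308.6000/1797) = 20.37543
Q* = √(2DS / H_eff) = √(2·77,150·418 / 20.37543) ≈ 1,779.17

1,779 packs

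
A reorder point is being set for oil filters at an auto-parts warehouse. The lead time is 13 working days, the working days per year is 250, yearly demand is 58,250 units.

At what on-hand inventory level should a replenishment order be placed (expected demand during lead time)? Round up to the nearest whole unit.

Daily demand d = 58,250 / 250 = 233.000 units/day
Demand during lead time = 233.000 × 13 = 3,029.00
Reorder point = 3,029.00 → round up

3,029 units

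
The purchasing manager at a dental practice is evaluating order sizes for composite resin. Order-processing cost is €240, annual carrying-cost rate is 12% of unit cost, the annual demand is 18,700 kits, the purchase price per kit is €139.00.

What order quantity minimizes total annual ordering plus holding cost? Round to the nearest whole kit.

734 kits

H = i·C = 0.12 × €139 = €16.6800 per kit-year
Optimal lot size Q* = (2 × 18,700 × €240 / €16.68)^½ ≈ 733.57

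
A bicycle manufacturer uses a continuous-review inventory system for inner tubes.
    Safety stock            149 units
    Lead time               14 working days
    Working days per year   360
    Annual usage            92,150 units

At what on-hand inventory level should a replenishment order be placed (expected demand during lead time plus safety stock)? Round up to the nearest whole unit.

Daily demand d = 92,150 / 360 = 255.972 units/day
Demand during lead time = 255.972 × 14 = 3,583.61
Reorder point = 3,583.61 + 149 = 3,732.61 → round up

3,733 units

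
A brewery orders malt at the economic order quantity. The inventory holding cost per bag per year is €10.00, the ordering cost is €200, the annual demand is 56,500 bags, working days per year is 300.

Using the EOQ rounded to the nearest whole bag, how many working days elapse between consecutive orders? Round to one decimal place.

2DS/H = 2·56,500·200/10 = 2,260,000.00
EOQ = √2,260,000.00 ≈ 1,503.33 → Q = 1,503 bags
T = Q/D × 300 days = 1,503/56,500 × 300 = 7.981 days

8.0 days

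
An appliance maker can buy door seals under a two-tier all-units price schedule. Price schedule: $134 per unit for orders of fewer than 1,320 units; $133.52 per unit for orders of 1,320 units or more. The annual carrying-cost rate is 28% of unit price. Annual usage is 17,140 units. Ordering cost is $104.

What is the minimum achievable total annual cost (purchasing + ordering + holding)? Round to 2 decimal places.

$2,308,325.61

H₁ = 28%×$134 = $37.5200;  H₂ = 28%×$133.52 = $37.3856
EOQ₁ = √(2×17,140×104/37.5200) = 308.25  (< 1,320, feasible at tier 1)
EOQ₂ = √(2×17,140×104/37.3856) = 308.81  (< 1,320 → use Q = 1,320 at tier-2 price)
TC(tier 1 (EOQ₁), Q≈308.3) = $2,308,325.61
TC(tier 2, Q≈1,320.0) = $2,314,557.72
Minimum at tier 1 (EOQ₁): $2,308,325.61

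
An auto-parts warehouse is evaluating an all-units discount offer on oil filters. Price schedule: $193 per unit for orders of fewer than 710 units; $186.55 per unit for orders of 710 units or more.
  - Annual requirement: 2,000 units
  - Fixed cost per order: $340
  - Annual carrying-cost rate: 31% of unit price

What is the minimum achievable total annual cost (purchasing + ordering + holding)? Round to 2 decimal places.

$394,587.57

H₁ = 31%×$193 = $59.8300;  H₂ = 31%×$186.55 = $57.8305
EOQ₁ = √(2×2,000×340/59.8300) = 150.77  (< 710, feasible at tier 1)
EOQ₂ = √(2×2,000×340/57.8305) = 153.35  (< 710 → use Q = 710 at tier-2 price)
TC(tier 1 (EOQ₁), Q≈150.8) = $395,020.47
TC(tier 2, Q≈710.0) = $394,587.57
Minimum at tier 2: $394,587.57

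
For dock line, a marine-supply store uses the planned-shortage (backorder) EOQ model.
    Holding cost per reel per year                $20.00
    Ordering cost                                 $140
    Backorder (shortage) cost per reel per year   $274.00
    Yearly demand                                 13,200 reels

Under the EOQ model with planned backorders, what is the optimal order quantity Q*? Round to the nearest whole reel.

445 reels

Q* = √(2DS/H) · √((H + b)/b)
   = √(2 × 13,200 × 140 / 20) · √((20 + 274) / 274)
   = 429.884 × 1.0359 ≈ 445.30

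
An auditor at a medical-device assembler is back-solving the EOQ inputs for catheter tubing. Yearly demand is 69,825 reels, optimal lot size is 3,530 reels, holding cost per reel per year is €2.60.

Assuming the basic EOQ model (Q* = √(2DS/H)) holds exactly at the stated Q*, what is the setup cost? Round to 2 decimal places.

Since Q* = (2DS/H)^½, squaring gives Q*²·H = 2DS.
S = Q²H / (2D) = 3,530² × 2.6 / (2 × 69,825) = 231.9967

€232.00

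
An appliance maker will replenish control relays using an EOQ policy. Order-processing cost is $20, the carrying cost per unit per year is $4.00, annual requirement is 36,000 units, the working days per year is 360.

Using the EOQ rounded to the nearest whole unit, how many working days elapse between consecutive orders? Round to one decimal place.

6.0 days

Optimal lot size Q* = (2 × 36,000 × $20 / $4)^½ ≈ 600.00 → Q = 600 units
T = Q/D × 360 days = 600/36,000 × 360 = 6.000 days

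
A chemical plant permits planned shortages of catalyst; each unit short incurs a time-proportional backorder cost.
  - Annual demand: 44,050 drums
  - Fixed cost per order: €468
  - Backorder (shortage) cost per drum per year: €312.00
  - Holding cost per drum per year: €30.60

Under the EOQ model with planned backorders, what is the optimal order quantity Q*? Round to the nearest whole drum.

1,216 drums

Basic EOQ = √(2·44,050·468/30.6) = 1,160.781
Backorder adjustment √((H+b)/b) = √((30.6+312)/312) = 1.0479
Q* = 1,160.781 × 1.0479 ≈ 1,216.37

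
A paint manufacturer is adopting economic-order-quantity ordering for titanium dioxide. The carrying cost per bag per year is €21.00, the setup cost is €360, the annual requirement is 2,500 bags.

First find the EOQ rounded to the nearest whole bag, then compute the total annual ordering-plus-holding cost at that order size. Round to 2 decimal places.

€6,148.17

Optimal lot size Q* = (2 × 2,500 × €360 / €21)^½ ≈ 292.77 → Q = 293 bags
Annual ordering cost = (D/Q)·S = (2,500/293) × 360 = €3,071.67
Annual holding cost  = (Q/2)·H = (293/2) × 21 = €3,076.50
Total = €3,071.67 + €3,076.50 = €6,148.17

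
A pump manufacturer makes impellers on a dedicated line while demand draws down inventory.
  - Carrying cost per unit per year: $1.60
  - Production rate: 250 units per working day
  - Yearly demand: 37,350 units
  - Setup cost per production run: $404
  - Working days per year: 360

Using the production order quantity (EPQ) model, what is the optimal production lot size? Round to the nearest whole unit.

5,678 units

Daily demand d = 37,350/360 = 103.750; p = 250; 1 − d/p = 0.58500
EPQ = √(2DS / (H(1 − d/p)))
    = √(2 × 37,350 × 404 / (1.6 × 0.58500)) ≈ 5,678.23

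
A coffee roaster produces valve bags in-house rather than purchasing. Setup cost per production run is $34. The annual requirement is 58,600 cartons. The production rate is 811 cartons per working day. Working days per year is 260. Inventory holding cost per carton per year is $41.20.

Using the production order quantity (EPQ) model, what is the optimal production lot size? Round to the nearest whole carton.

Daily demand d = 58,600/260 = 225.385; p = 811; 1 − d/p = 0.72209
EPQ = √(2DS / (H(1 − d/p)))
    = √(2 × 58,600 × 34 / (41.2 × 0.72209)) ≈ 365.98

366 cartons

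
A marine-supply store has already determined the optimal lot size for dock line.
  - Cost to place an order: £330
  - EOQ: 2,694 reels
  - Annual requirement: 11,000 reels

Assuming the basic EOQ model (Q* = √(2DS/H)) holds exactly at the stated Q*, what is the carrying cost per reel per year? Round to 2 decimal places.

Since Q* = (2DS/H)^½, squaring gives Q*²·H = 2DS.
H = 2DS / Q² = 2 × 11,000 × 330 / 2,694² = 1.0003

£1.00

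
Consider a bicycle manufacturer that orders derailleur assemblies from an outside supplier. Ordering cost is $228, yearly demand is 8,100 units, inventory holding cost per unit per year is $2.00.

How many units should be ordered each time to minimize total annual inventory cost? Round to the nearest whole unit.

Q* = √(2·D·S / H) = √(2·8,100·228 / 2) = √1,846,800.0 ≈ 1,358.97

1,359 units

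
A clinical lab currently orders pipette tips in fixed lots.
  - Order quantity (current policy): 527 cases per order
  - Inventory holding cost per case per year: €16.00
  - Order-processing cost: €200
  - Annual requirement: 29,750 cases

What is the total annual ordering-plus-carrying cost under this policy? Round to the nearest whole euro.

€15,506

Ordering: D/Q × S = 29,750/527 × €200 = €11,290.32
Holding:  Q/2 × H = 527/2 × €16 = €4,216.00
Total = €11,290.32 + €4,216.00 = €15,506.32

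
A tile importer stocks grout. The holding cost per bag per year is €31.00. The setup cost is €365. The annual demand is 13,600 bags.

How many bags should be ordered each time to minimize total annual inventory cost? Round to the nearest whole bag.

EOQ = √(2DS/H) = √(2 × 13,600 × 365 / 31)
    = √(320,258.06) ≈ 565.91

566 bags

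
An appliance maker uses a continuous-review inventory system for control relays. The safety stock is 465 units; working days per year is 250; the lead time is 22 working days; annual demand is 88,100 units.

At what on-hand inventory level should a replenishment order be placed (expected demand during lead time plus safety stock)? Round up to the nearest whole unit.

8,218 units

Daily demand d = 88,100 / 250 = 352.400 units/day
Demand during lead time = 352.400 × 22 = 7,752.80
Reorder point = 7,752.80 + 465 = 8,217.80 → round up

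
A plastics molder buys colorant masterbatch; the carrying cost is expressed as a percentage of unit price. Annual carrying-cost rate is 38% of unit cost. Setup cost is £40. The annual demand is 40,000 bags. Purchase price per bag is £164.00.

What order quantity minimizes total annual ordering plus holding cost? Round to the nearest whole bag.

Holding cost per bag per year: H = 38% × £164 = £62.3200
Optimal lot size Q* = (2 × 40,000 × £40 / £62.32)^½ ≈ 226.60

227 bags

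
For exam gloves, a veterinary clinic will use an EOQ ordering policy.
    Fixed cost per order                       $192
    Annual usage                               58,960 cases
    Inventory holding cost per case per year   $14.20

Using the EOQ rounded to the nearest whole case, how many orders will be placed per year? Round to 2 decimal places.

2DS/H = 2·58,960·192/14.2 = 1,594,411.27
EOQ = √1,594,411.27 ≈ 1,262.70 → Q = 1,263
N = D/Q = 58,960/1,263 ≈ 46.683 orders/yr

46.68 orders per year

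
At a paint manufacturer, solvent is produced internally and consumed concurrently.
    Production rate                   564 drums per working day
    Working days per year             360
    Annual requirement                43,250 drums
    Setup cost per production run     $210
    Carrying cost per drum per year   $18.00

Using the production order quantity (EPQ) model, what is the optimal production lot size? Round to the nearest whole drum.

1,132 drums

d = 43,250/360 = 120.1389 drums/day;  effective holding cost H(1 − d/p) = 18·(1 − 120.1389/564) = 14.16578
Q* = √(2DS / H_eff) = √(2·43,250·210 / 14.16578) ≈ 1,132.39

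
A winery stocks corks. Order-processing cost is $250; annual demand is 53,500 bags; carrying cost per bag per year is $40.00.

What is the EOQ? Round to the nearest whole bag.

Optimal lot size Q* = (2 × 53,500 × $250 / $40)^½ ≈ 817.77

818 bags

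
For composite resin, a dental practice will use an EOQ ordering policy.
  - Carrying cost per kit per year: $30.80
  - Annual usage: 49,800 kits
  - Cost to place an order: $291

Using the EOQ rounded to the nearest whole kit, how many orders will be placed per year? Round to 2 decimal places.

Q* = √(2·D·S / H) = √(2·49,800·291 / 30.8) = √941,026.0 ≈ 970.06 → Q = 970
N = D/Q = 49,800/970 ≈ 51.340 orders/yr

51.34 orders per year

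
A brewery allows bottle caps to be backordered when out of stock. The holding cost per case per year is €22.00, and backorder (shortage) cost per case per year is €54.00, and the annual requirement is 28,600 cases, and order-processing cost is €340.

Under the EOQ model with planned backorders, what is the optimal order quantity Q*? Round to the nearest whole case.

1,115 cases

Q* = √(2DS/H) · √((H + b)/b)
   = √(2 × 28,600 × 340 / 22) · √((22 + 54) / 54)
   = 940.213 × 1.1863 ≈ 1,115.41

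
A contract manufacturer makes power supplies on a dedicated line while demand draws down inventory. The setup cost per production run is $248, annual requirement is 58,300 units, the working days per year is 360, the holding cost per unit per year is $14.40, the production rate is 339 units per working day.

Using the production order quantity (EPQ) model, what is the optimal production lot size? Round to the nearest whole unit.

1,961 units

Daily demand d = 58,300/360 = 161.944; p = 339; 1 − d/p = 0.52229
EPQ = √(2DS / (H(1 − d/p)))
    = √(2 × 58,300 × 248 / (14.4 × 0.52229)) ≈ 1,960.83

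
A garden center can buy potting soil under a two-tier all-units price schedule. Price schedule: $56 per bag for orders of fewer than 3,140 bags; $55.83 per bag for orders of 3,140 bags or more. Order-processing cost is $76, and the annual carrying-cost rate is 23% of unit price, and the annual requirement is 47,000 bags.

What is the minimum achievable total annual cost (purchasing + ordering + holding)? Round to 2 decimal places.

H₁ = 23%×$56 = $12.8800;  H₂ = 23%×$55.83 = $12.8409
EOQ₁ = √(2×47,000×76/12.8800) = 744.75  (< 3,140, feasible at tier 1)
EOQ₂ = √(2×47,000×76/12.8409) = 745.89  (< 3,140 → use Q = 3,140 at tier-2 price)
TC(tier 1 (EOQ₁), Q≈744.8) = $2,641,592.43
TC(tier 2, Q≈3,140.0) = $2,645,307.79
Minimum at tier 1 (EOQ₁): $2,641,592.43

$2,641,592.43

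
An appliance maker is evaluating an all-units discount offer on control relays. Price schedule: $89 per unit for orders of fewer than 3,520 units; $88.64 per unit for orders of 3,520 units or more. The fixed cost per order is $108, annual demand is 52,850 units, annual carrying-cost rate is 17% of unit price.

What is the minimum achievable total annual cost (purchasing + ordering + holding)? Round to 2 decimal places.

H₁ = 17%×$89 = $15.1300;  H₂ = 17%×$88.64 = $15.0688
EOQ₁ = √(2×52,850×108/15.1300) = 868.62  (< 3,520, feasible at tier 1)
EOQ₂ = √(2×52,850×108/15.0688) = 870.38  (< 3,520 → use Q = 3,520 at tier-2 price)
TC(tier 1 (EOQ₁), Q≈868.6) = $4,716,792.22
TC(tier 2, Q≈3,520.0) = $4,712,766.62
Minimum at tier 2: $4,712,766.62

$4,712,766.62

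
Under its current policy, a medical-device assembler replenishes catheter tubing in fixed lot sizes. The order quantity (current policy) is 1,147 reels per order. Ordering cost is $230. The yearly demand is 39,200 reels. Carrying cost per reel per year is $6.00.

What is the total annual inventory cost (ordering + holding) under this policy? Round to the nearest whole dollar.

$11,302

Ordering: D/Q × S = 39,200/1,147 × $230 = $7,860.51
Holding:  Q/2 × H = 1,147/2 × $6 = $3,441.00
Total = $7,860.51 + $3,441.00 = $11,301.51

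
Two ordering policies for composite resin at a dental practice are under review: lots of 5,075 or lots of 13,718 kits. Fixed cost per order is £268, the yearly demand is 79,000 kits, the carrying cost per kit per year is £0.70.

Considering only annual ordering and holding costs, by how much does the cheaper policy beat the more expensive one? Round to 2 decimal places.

£396.60

TC(Q) = (D/Q)S + (Q/2)H
TC(5,075) = (79,000/5,075)×268 + (5,075/2)×0.7 = £5,948.07
TC(13,718) = (79,000/13,718)×268 + (13,718/2)×0.7 = £6,344.67
|ΔTC| = |£5,948.07 − £6,344.67| = £396.60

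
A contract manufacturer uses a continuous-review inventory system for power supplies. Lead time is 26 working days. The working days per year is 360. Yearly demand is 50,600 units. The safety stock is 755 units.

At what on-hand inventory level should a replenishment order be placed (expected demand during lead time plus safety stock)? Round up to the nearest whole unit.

4,410 units

Daily demand d = 50,600 / 360 = 140.556 units/day
Demand during lead time = 140.556 × 26 = 3,654.44
Reorder point = 3,654.44 + 755 = 4,409.44 → round up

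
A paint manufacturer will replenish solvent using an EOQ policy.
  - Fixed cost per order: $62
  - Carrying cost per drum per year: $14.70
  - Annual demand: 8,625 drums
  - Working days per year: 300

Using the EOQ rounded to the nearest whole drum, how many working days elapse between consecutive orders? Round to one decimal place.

9.4 days

2DS/H = 2·8,625·62/14.7 = 72,755.10
EOQ = √72,755.10 ≈ 269.73 → Q = 270 drums
Days between orders = 300 / (D/Q) = 300 / 31.944 ≈ 9.391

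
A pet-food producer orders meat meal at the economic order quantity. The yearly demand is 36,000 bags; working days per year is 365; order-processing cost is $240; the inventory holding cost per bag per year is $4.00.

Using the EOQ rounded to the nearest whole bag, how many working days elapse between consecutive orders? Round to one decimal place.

21.1 days

Q* = √(2·D·S / H) = √(2·36,000·240 / 4) = √4,320,000.0 ≈ 2,078.46 → Q = 2,078 bags
T = Q/D × 365 days = 2,078/36,000 × 365 = 21.069 days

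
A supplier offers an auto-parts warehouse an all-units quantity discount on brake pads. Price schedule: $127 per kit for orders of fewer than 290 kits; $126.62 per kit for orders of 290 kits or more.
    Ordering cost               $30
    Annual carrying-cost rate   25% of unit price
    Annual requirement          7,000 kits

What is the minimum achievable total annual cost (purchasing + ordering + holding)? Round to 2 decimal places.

$891,654.11

H₁ = 25%×$127 = $31.7500;  H₂ = 25%×$126.62 = $31.6550
EOQ₁ = √(2×7,000×30/31.7500) = 115.01  (< 290, feasible at tier 1)
EOQ₂ = √(2×7,000×30/31.6550) = 115.19  (< 290 → use Q = 290 at tier-2 price)
TC(tier 1 (EOQ₁), Q≈115.0) = $892,651.71
TC(tier 2, Q≈290.0) = $891,654.11
Minimum at tier 2: $891,654.11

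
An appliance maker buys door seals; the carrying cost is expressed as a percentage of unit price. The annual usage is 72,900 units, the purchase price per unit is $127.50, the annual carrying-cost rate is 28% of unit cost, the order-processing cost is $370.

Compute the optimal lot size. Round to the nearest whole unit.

H = i·C = 0.28 × $127.5 = $35.7000 per unit-year
2DS/H = 2·72,900·370/35.7 = 1,511,092.44
EOQ = √1,511,092.44 ≈ 1,229.26

1,229 units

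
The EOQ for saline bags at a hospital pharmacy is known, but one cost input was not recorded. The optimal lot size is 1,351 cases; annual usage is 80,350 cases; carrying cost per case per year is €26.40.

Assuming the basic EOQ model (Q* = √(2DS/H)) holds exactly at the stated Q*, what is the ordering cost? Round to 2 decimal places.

€299.85

Since Q* = (2DS/H)^½, squaring gives Q*²·H = 2DS.
S = Q²H / (2D) = 1,351² × 26.4 / (2 × 80,350) = 299.8463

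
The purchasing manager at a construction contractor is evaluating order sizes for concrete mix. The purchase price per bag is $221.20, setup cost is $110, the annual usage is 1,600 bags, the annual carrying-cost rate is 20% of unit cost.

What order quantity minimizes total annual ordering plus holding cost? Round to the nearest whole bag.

89 bags

Holding cost per bag per year: H = 20% × $221.2 = $44.2400
2DS/H = 2·1,600·110/44.24 = 7,956.60
EOQ = √7,956.60 ≈ 89.20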